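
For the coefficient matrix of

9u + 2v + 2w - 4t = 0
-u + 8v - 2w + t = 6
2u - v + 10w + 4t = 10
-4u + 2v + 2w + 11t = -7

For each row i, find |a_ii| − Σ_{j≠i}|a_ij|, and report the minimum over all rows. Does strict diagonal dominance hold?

1

row 1: |9| − (2+2+4) = 1
row 2: |8| − (1+2+1) = 4
row 3: |10| − (2+1+4) = 3
row 4: |11| − (4+2+2) = 3
minimum over rows = 1 → strictly diagonally dominant (convergence guaranteed)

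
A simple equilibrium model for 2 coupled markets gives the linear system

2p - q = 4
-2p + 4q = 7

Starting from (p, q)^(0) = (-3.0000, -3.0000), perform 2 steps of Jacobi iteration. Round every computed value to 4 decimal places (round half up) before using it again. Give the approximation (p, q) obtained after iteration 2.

Iteration 1:
  p = (4 - (-1)·-3.0000) / (2) = 0.5000
  q = (7 - (-2)·-3.0000) / (4) = 0.2500
Iteration 2:
  p = (4 - (-1)·0.2500) / (2) = 2.1250
  q = (7 - (-2)·0.5000) / (4) = 2.0000

(2.1250, 2.0000)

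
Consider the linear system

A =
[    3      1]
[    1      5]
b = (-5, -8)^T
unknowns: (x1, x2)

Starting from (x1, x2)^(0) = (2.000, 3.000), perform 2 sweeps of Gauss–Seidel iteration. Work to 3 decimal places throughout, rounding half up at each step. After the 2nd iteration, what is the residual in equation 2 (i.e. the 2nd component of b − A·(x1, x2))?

0.001

Iteration 1:
  x1 = (-5 - (1)·3.000) / (3) = -2.667
  x2 = (-8 - (1)·-2.667) / (5) = -1.067
Iteration 2:
  x1 = (-5 - (1)·-1.067) / (3) = -1.311
  x2 = (-8 - (1)·-1.311) / (5) = -1.338
Residual b − A·x = (0.271, 0.001)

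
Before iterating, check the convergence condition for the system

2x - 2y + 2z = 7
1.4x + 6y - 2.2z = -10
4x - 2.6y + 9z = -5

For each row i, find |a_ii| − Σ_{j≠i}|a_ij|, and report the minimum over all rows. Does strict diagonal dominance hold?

row 1: |2| − (2+2) = -2
row 2: |6| − (1.4+2.2) = 2.4
row 3: |9| − (4+2.6) = 2.4
minimum over rows = -2 → not strictly diagonally dominant

-2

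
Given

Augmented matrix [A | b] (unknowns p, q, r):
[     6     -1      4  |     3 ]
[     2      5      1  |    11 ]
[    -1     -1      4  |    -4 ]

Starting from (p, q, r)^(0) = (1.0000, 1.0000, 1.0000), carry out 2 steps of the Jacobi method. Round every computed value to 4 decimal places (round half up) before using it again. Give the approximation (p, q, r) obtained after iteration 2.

(1.1000, 2.3000, -0.6000)

Iteration 1:
  p = (3 - (-1)·1.0000 - (4)·1.0000) / (6) = 0.0000
  q = (11 - (2)·1.0000 - (1)·1.0000) / (5) = 1.6000
  r = (-4 - (-1)·1.0000 - (-1)·1.0000) / (4) = -0.5000
Iteration 2:
  p = (3 - (-1)·1.6000 - (4)·-0.5000) / (6) = 1.1000
  q = (11 - (2)·0.0000 - (1)·-0.5000) / (5) = 2.3000
  r = (-4 - (-1)·0.0000 - (-1)·1.6000) / (4) = -0.6000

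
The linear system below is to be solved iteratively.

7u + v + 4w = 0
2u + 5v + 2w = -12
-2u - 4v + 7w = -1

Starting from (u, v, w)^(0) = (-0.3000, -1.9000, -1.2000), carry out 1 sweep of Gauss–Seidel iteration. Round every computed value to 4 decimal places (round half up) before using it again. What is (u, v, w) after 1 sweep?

(0.9571, -2.3028, -1.1853)

Iteration 1:
  u = (0 - (1)·-1.9000 - (4)·-1.2000) / (7) = 0.9571
  v = (-12 - (2)·0.9571 - (2)·-1.2000) / (5) = -2.3028
  w = (-1 - (-2)·0.9571 - (-4)·-2.3028) / (7) = -1.1853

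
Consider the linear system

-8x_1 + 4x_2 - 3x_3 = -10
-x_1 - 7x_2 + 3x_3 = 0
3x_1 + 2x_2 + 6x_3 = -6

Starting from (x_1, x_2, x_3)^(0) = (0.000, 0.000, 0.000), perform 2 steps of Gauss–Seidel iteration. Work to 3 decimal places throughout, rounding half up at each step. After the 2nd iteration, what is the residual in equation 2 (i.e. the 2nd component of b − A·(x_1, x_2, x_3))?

Iteration 1:
  x_1 = (-10 - (4)·0.000 - (-3)·0.000) / (-8) = 1.250
  x_2 = (0 - (-1)·1.250 - (3)·0.000) / (-7) = -0.179
  x_3 = (-6 - (3)·1.250 - (2)·-0.179) / (6) = -1.565
Iteration 2:
  x_1 = (-10 - (4)·-0.179 - (-3)·-1.565) / (-8) = 1.747
  x_2 = (0 - (-1)·1.747 - (3)·-1.565) / (-7) = -0.920
  x_3 = (-6 - (3)·1.747 - (2)·-0.920) / (6) = -1.567
Residual b − A·x = (2.955, 0.008, 0.001)

0.008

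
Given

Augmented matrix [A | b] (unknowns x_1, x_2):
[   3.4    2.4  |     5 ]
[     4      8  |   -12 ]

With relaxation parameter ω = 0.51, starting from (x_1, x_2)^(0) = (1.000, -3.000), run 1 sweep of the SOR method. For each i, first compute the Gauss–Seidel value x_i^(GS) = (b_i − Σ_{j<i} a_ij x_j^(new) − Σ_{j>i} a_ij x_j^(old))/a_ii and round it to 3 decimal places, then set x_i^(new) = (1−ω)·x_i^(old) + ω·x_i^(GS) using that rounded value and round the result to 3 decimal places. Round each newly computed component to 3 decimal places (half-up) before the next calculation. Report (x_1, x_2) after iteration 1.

(2.320, -2.827)

Iteration 1:
  x_1: GS value = (5 - (2.4)·-3.000) / (3.4) = 3.588;  x_1 ← (1−ω)·1.000 + ω·3.588 = 2.320
  x_2: GS value = (-12 - (4)·2.320) / (8) = -2.660;  x_2 ← (1−ω)·-3.000 + ω·-2.660 = -2.827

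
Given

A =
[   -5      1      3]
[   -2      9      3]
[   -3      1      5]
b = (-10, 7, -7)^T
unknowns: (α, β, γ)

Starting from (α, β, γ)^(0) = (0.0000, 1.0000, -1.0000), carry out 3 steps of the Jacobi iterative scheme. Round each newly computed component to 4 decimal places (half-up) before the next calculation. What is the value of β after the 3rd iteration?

Iteration 1:
  α = (-10 - (1)·1.0000 - (3)·-1.0000) / (-5) = 1.6000
  β = (7 - (-2)·0.0000 - (3)·-1.0000) / (9) = 1.1111
  γ = (-7 - (-3)·0.0000 - (1)·1.0000) / (5) = -1.6000
Iteration 2:
  α = (-10 - (1)·1.1111 - (3)·-1.6000) / (-5) = 1.2622
  β = (7 - (-2)·1.6000 - (3)·-1.6000) / (9) = 1.6667
  γ = (-7 - (-3)·1.6000 - (1)·1.1111) / (5) = -0.6622
Iteration 3:
  α = (-10 - (1)·1.6667 - (3)·-0.6622) / (-5) = 1.9360
  β = (7 - (-2)·1.2622 - (3)·-0.6622) / (9) = 1.2790
  γ = (-7 - (-3)·1.2622 - (1)·1.6667) / (5) = -0.9760

1.2790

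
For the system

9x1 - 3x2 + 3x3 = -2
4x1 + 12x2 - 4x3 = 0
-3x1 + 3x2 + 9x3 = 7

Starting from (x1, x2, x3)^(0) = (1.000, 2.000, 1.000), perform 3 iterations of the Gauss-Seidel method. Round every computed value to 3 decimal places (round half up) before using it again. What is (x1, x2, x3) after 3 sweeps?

Iteration 1:
  x1 = (-2 - (-3)·2.000 - (3)·1.000) / (9) = 0.111
  x2 = (0 - (4)·0.111 - (-4)·1.000) / (12) = 0.296
  x3 = (7 - (-3)·0.111 - (3)·0.296) / (9) = 0.716
Iteration 2:
  x1 = (-2 - (-3)·0.296 - (3)·0.716) / (9) = -0.362
  x2 = (0 - (4)·-0.362 - (-4)·0.716) / (12) = 0.359
  x3 = (7 - (-3)·-0.362 - (3)·0.359) / (9) = 0.537
Iteration 3:
  x1 = (-2 - (-3)·0.359 - (3)·0.537) / (9) = -0.282
  x2 = (0 - (4)·-0.282 - (-4)·0.537) / (12) = 0.273
  x3 = (7 - (-3)·-0.282 - (3)·0.273) / (9) = 0.593

(-0.282, 0.273, 0.593)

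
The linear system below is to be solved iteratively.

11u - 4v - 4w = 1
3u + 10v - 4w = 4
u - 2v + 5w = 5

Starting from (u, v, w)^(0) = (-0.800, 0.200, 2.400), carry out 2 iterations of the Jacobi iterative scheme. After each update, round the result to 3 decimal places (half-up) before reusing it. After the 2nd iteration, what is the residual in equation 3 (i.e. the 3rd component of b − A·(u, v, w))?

-2.119

Iteration 1:
  u = (1 - (-4)·0.200 - (-4)·2.400) / (11) = 1.036
  v = (4 - (3)·-0.800 - (-4)·2.400) / (10) = 1.600
  w = (5 - (1)·-0.800 - (-2)·0.200) / (5) = 1.240
Iteration 2:
  u = (1 - (-4)·1.600 - (-4)·1.240) / (11) = 1.124
  v = (4 - (3)·1.036 - (-4)·1.240) / (10) = 0.585
  w = (5 - (1)·1.036 - (-2)·1.600) / (5) = 1.433
Residual b − A·x = (-3.292, 0.510, -2.119)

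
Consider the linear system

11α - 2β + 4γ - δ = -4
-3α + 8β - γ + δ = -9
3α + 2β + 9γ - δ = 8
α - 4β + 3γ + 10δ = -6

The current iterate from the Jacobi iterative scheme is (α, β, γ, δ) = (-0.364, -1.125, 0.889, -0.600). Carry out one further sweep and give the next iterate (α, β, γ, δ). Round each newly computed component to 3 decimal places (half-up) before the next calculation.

(-0.946, -1.075, 1.194, -1.280)

One sweep:
  α = (-4 - (-2)·-1.125 - (4)·0.889 - (-1)·-0.600) / (11) = -0.946
  β = (-9 - (-3)·-0.364 - (-1)·0.889 - (1)·-0.600) / (8) = -1.075
  γ = (8 - (3)·-0.364 - (2)·-1.125 - (-1)·-0.600) / (9) = 1.194
  δ = (-6 - (1)·-0.364 - (-4)·-1.125 - (3)·0.889) / (10) = -1.280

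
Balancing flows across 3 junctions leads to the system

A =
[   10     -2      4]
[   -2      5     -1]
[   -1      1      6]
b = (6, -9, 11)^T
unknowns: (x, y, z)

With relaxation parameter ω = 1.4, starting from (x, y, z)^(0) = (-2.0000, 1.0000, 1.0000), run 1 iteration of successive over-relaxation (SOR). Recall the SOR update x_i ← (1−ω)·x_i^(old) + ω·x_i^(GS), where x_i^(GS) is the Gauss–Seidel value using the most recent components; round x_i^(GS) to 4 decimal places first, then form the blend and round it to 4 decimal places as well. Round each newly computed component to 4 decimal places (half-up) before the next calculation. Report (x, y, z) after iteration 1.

(1.3600, -1.8784, 2.9223)

Iteration 1:
  x: GS value = (6 - (-2)·1.0000 - (4)·1.0000) / (10) = 0.4000;  x ← (1−ω)·-2.0000 + ω·0.4000 = 1.3600
  y: GS value = (-9 - (-2)·1.3600 - (-1)·1.0000) / (5) = -1.0560;  y ← (1−ω)·1.0000 + ω·-1.0560 = -1.8784
  z: GS value = (11 - (-1)·1.3600 - (1)·-1.8784) / (6) = 2.3731;  z ← (1−ω)·1.0000 + ω·2.3731 = 2.9223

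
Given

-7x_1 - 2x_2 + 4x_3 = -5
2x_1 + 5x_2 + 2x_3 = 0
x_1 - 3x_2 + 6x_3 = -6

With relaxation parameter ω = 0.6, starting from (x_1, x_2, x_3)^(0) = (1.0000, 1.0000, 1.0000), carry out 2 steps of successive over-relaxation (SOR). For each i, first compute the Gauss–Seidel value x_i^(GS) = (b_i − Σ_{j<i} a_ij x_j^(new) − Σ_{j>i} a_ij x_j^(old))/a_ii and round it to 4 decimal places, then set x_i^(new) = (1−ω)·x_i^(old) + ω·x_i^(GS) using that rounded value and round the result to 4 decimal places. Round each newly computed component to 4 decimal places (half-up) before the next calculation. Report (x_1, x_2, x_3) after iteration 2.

Iteration 1:
  x_1: GS value = (-5 - (-2)·1.0000 - (4)·1.0000) / (-7) = 1.0000;  x_1 ← (1−ω)·1.0000 + ω·1.0000 = 1.0000
  x_2: GS value = (0 - (2)·1.0000 - (2)·1.0000) / (5) = -0.8000;  x_2 ← (1−ω)·1.0000 + ω·-0.8000 = -0.0800
  x_3: GS value = (-6 - (1)·1.0000 - (-3)·-0.0800) / (6) = -1.2067;  x_3 ← (1−ω)·1.0000 + ω·-1.2067 = -0.3240
Iteration 2:
  x_1: GS value = (-5 - (-2)·-0.0800 - (4)·-0.3240) / (-7) = 0.5520;  x_1 ← (1−ω)·1.0000 + ω·0.5520 = 0.7312
  x_2: GS value = (0 - (2)·0.7312 - (2)·-0.3240) / (5) = -0.1629;  x_2 ← (1−ω)·-0.0800 + ω·-0.1629 = -0.1297
  x_3: GS value = (-6 - (1)·0.7312 - (-3)·-0.1297) / (6) = -1.1867;  x_3 ← (1−ω)·-0.3240 + ω·-1.1867 = -0.8416

(0.7312, -0.1297, -0.8416)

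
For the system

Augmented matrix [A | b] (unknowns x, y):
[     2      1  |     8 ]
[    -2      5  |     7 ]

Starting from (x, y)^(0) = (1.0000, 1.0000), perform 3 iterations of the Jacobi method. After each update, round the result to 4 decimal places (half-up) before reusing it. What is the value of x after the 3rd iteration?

2.6000

Iteration 1:
  x = (8 - (1)·1.0000) / (2) = 3.5000
  y = (7 - (-2)·1.0000) / (5) = 1.8000
Iteration 2:
  x = (8 - (1)·1.8000) / (2) = 3.1000
  y = (7 - (-2)·3.5000) / (5) = 2.8000
Iteration 3:
  x = (8 - (1)·2.8000) / (2) = 2.6000
  y = (7 - (-2)·3.1000) / (5) = 2.6400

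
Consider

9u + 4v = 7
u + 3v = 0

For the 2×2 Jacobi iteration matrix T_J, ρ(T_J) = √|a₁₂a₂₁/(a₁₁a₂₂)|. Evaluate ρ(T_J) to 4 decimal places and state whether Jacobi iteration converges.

a₁₂a₂₁/(a₁₁a₂₂) = (4)·(1) / ((9)·(3)) = 0.148148
ρ = √|0.148148| = √0.148148 = 0.3849
ρ < 1, so Jacobi converges

0.3849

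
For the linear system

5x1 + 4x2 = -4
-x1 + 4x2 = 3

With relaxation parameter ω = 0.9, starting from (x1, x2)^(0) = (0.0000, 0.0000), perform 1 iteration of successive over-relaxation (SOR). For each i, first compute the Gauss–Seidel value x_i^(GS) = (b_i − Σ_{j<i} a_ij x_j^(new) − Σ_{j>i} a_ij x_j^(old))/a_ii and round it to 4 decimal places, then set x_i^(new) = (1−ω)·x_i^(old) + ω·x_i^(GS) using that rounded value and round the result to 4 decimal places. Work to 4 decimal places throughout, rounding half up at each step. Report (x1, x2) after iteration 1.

(-0.7200, 0.5130)

Iteration 1:
  x1: GS value = (-4 - (4)·0.0000) / (5) = -0.8000;  x1 ← (1−ω)·0.0000 + ω·-0.8000 = -0.7200
  x2: GS value = (3 - (-1)·-0.7200) / (4) = 0.5700;  x2 ← (1−ω)·0.0000 + ω·0.5700 = 0.5130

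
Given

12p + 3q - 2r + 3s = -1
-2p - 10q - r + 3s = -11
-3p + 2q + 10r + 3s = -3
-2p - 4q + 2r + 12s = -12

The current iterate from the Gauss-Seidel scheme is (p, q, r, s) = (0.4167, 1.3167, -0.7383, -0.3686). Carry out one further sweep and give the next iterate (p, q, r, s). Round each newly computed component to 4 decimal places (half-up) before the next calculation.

One sweep:
  p = (-1 - (3)·1.3167 - (-2)·-0.7383 - (3)·-0.3686) / (12) = -0.4434
  q = (-11 - (-2)·-0.4434 - (-1)·-0.7383 - (3)·-0.3686) / (-10) = 1.1519
  r = (-3 - (-3)·-0.4434 - (2)·1.1519 - (3)·-0.3686) / (10) = -0.5528
  s = (-12 - (-2)·-0.4434 - (-4)·1.1519 - (2)·-0.5528) / (12) = -0.5978

(-0.4434, 1.1519, -0.5528, -0.5978)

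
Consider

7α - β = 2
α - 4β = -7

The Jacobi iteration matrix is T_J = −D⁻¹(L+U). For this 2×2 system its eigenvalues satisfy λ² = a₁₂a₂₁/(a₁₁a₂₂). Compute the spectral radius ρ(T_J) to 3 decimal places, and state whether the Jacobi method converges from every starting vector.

a₁₂a₂₁/(a₁₁a₂₂) = (-1)·(1) / ((7)·(-4)) = 0.035714
ρ = √|0.035714| = √0.035714 = 0.189
ρ < 1, so Jacobi converges

0.189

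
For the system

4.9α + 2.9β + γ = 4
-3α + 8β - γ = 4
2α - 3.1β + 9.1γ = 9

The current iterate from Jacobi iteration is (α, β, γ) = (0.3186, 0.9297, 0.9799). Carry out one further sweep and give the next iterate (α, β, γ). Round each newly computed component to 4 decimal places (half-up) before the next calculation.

One sweep:
  α = (4 - (2.9)·0.9297 - (1)·0.9799) / (4.9) = 0.0661
  β = (4 - (-3)·0.3186 - (-1)·0.9799) / (8) = 0.7420
  γ = (9 - (2)·0.3186 - (-3.1)·0.9297) / (9.1) = 1.2357

(0.0661, 0.7420, 1.2357)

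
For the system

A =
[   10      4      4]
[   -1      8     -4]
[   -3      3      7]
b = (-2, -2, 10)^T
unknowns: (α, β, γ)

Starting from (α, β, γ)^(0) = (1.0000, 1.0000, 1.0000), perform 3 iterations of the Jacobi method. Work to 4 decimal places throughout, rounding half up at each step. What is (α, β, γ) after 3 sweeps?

(-0.6714, 0.0545, 0.8883)

Iteration 1:
  α = (-2 - (4)·1.0000 - (4)·1.0000) / (10) = -1.0000
  β = (-2 - (-1)·1.0000 - (-4)·1.0000) / (8) = 0.3750
  γ = (10 - (-3)·1.0000 - (3)·1.0000) / (7) = 1.4286
Iteration 2:
  α = (-2 - (4)·0.3750 - (4)·1.4286) / (10) = -0.9214
  β = (-2 - (-1)·-1.0000 - (-4)·1.4286) / (8) = 0.3393
  γ = (10 - (-3)·-1.0000 - (3)·0.3750) / (7) = 0.8393
Iteration 3:
  α = (-2 - (4)·0.3393 - (4)·0.8393) / (10) = -0.6714
  β = (-2 - (-1)·-0.9214 - (-4)·0.8393) / (8) = 0.0545
  γ = (10 - (-3)·-0.9214 - (3)·0.3393) / (7) = 0.8883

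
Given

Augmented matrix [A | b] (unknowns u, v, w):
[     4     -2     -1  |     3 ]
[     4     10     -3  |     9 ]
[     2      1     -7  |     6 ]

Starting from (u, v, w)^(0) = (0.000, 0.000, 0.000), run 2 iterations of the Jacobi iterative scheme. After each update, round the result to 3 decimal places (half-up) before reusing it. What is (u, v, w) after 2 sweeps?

Iteration 1:
  u = (3 - (-2)·0.000 - (-1)·0.000) / (4) = 0.750
  v = (9 - (4)·0.000 - (-3)·0.000) / (10) = 0.900
  w = (6 - (2)·0.000 - (1)·0.000) / (-7) = -0.857
Iteration 2:
  u = (3 - (-2)·0.900 - (-1)·-0.857) / (4) = 0.986
  v = (9 - (4)·0.750 - (-3)·-0.857) / (10) = 0.343
  w = (6 - (2)·0.750 - (1)·0.900) / (-7) = -0.514

(0.986, 0.343, -0.514)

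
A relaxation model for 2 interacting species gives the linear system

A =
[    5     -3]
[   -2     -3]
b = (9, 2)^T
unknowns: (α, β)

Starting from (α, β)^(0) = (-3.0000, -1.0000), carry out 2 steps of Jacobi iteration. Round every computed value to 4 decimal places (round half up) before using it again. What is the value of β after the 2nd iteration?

Iteration 1:
  α = (9 - (-3)·-1.0000) / (5) = 1.2000
  β = (2 - (-2)·-3.0000) / (-3) = 1.3333
Iteration 2:
  α = (9 - (-3)·1.3333) / (5) = 2.6000
  β = (2 - (-2)·1.2000) / (-3) = -1.4667

-1.4667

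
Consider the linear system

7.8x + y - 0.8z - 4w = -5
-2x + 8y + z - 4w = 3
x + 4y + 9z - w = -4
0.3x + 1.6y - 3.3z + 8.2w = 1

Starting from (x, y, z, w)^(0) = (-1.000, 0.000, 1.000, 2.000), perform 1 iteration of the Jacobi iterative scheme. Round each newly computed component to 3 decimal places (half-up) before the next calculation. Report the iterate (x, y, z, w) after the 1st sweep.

Iteration 1:
  x = (-5 - (1)·0.000 - (-0.8)·1.000 - (-4)·2.000) / (7.8) = 0.487
  y = (3 - (-2)·-1.000 - (1)·1.000 - (-4)·2.000) / (8) = 1.000
  z = (-4 - (1)·-1.000 - (4)·0.000 - (-1)·2.000) / (9) = -0.111
  w = (1 - (0.3)·-1.000 - (1.6)·0.000 - (-3.3)·1.000) / (8.2) = 0.561

(0.487, 1.000, -0.111, 0.561)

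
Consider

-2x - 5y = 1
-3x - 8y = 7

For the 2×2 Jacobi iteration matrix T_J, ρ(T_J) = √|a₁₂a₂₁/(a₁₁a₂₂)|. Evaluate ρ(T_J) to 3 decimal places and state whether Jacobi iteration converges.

0.968

a₁₂a₂₁/(a₁₁a₂₂) = (-5)·(-3) / ((-2)·(-8)) = 0.937500
ρ = √|0.937500| = √0.937500 = 0.968
ρ < 1, so Jacobi converges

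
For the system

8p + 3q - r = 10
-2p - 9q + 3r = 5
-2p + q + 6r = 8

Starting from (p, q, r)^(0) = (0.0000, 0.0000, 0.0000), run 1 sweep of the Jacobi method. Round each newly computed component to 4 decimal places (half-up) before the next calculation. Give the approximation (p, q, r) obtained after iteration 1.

(1.2500, -0.5556, 1.3333)

Iteration 1:
  p = (10 - (3)·0.0000 - (-1)·0.0000) / (8) = 1.2500
  q = (5 - (-2)·0.0000 - (3)·0.0000) / (-9) = -0.5556
  r = (8 - (-2)·0.0000 - (1)·0.0000) / (6) = 1.3333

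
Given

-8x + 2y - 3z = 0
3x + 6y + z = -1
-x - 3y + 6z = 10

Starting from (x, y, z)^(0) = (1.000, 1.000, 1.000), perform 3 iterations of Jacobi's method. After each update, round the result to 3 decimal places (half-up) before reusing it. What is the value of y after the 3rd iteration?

0.170

Iteration 1:
  x = (0 - (2)·1.000 - (-3)·1.000) / (-8) = -0.125
  y = (-1 - (3)·1.000 - (1)·1.000) / (6) = -0.833
  z = (10 - (-1)·1.000 - (-3)·1.000) / (6) = 2.333
Iteration 2:
  x = (0 - (2)·-0.833 - (-3)·2.333) / (-8) = -1.083
  y = (-1 - (3)·-0.125 - (1)·2.333) / (6) = -0.493
  z = (10 - (-1)·-0.125 - (-3)·-0.833) / (6) = 1.229
Iteration 3:
  x = (0 - (2)·-0.493 - (-3)·1.229) / (-8) = -0.584
  y = (-1 - (3)·-1.083 - (1)·1.229) / (6) = 0.170
  z = (10 - (-1)·-1.083 - (-3)·-0.493) / (6) = 1.240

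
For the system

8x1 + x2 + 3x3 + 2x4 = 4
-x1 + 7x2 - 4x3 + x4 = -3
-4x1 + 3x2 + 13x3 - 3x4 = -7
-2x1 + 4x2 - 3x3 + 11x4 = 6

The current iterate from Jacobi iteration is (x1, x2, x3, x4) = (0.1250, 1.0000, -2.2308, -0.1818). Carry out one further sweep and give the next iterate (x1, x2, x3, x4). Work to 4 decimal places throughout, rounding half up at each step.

One sweep:
  x1 = (4 - (1)·1.0000 - (3)·-2.2308 - (2)·-0.1818) / (8) = 1.2570
  x2 = (-3 - (-1)·0.1250 - (-4)·-2.2308 - (1)·-0.1818) / (7) = -1.6595
  x3 = (-7 - (-4)·0.1250 - (3)·1.0000 - (-3)·-0.1818) / (13) = -0.7727
  x4 = (6 - (-2)·0.1250 - (4)·1.0000 - (-3)·-2.2308) / (11) = -0.4039

(1.2570, -1.6595, -0.7727, -0.4039)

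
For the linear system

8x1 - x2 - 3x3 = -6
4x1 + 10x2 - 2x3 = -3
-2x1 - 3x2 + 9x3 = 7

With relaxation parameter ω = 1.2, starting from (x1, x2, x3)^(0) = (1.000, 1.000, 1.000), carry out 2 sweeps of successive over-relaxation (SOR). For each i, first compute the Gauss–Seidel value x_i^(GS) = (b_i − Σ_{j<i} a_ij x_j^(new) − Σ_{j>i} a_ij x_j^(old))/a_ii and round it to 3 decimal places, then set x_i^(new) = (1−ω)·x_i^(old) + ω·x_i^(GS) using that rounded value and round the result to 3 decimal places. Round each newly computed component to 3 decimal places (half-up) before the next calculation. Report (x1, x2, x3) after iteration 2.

(-0.556, 0.059, 0.695)

Iteration 1:
  x1: GS value = (-6 - (-1)·1.000 - (-3)·1.000) / (8) = -0.250;  x1 ← (1−ω)·1.000 + ω·-0.250 = -0.500
  x2: GS value = (-3 - (4)·-0.500 - (-2)·1.000) / (10) = 0.100;  x2 ← (1−ω)·1.000 + ω·0.100 = -0.080
  x3: GS value = (7 - (-2)·-0.500 - (-3)·-0.080) / (9) = 0.640;  x3 ← (1−ω)·1.000 + ω·0.640 = 0.568
Iteration 2:
  x1: GS value = (-6 - (-1)·-0.080 - (-3)·0.568) / (8) = -0.547;  x1 ← (1−ω)·-0.500 + ω·-0.547 = -0.556
  x2: GS value = (-3 - (4)·-0.556 - (-2)·0.568) / (10) = 0.036;  x2 ← (1−ω)·-0.080 + ω·0.036 = 0.059
  x3: GS value = (7 - (-2)·-0.556 - (-3)·0.059) / (9) = 0.674;  x3 ← (1−ω)·0.568 + ω·0.674 = 0.695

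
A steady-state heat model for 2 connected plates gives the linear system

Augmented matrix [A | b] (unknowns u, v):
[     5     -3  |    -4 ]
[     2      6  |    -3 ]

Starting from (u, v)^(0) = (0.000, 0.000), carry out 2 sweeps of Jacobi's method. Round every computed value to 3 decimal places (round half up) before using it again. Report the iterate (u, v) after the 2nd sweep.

(-1.100, -0.233)

Iteration 1:
  u = (-4 - (-3)·0.000) / (5) = -0.800
  v = (-3 - (2)·0.000) / (6) = -0.500
Iteration 2:
  u = (-4 - (-3)·-0.500) / (5) = -1.100
  v = (-3 - (2)·-0.800) / (6) = -0.233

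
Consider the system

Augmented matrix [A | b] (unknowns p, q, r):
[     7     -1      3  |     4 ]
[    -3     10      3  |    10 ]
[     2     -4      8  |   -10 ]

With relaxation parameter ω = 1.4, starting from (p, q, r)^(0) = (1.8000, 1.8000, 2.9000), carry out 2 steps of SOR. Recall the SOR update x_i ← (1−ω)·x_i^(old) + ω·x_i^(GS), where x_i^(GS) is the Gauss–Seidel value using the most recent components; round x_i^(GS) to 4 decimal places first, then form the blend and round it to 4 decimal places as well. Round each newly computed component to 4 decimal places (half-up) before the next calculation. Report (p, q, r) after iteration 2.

(3.0315, 4.4566, 1.5941)

Iteration 1:
  p: GS value = (4 - (-1)·1.8000 - (3)·2.9000) / (7) = -0.4143;  p ← (1−ω)·1.8000 + ω·-0.4143 = -1.3000
  q: GS value = (10 - (-3)·-1.3000 - (3)·2.9000) / (10) = -0.2600;  q ← (1−ω)·1.8000 + ω·-0.2600 = -1.0840
  r: GS value = (-10 - (2)·-1.3000 - (-4)·-1.0840) / (8) = -1.4670;  r ← (1−ω)·2.9000 + ω·-1.4670 = -3.2138
Iteration 2:
  p: GS value = (4 - (-1)·-1.0840 - (3)·-3.2138) / (7) = 1.7939;  p ← (1−ω)·-1.3000 + ω·1.7939 = 3.0315
  q: GS value = (10 - (-3)·3.0315 - (3)·-3.2138) / (10) = 2.8736;  q ← (1−ω)·-1.0840 + ω·2.8736 = 4.4566
  r: GS value = (-10 - (2)·3.0315 - (-4)·4.4566) / (8) = 0.2204;  r ← (1−ω)·-3.2138 + ω·0.2204 = 1.5941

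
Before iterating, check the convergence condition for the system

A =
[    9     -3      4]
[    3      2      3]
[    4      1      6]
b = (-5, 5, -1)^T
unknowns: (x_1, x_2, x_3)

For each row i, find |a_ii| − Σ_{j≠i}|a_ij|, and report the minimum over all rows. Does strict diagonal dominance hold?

-4

row 1: |9| − (3+4) = 2
row 2: |2| − (3+3) = -4
row 3: |6| − (4+1) = 1
minimum over rows = -4 → not strictly diagonally dominant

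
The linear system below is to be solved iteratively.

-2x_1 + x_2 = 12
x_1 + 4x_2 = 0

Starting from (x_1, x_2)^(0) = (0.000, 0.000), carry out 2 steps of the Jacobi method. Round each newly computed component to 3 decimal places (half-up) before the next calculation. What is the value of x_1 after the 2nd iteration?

Iteration 1:
  x_1 = (12 - (1)·0.000) / (-2) = -6.000
  x_2 = (0 - (1)·0.000) / (4) = 0.000
Iteration 2:
  x_1 = (12 - (1)·0.000) / (-2) = -6.000
  x_2 = (0 - (1)·-6.000) / (4) = 1.500

-6.000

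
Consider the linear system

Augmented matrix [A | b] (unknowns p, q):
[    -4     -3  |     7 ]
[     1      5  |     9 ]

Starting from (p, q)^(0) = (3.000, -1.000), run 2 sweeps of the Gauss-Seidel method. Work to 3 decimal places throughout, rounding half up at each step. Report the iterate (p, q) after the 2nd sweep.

(-3.250, 2.450)

Iteration 1:
  p = (7 - (-3)·-1.000) / (-4) = -1.000
  q = (9 - (1)·-1.000) / (5) = 2.000
Iteration 2:
  p = (7 - (-3)·2.000) / (-4) = -3.250
  q = (9 - (1)·-3.250) / (5) = 2.450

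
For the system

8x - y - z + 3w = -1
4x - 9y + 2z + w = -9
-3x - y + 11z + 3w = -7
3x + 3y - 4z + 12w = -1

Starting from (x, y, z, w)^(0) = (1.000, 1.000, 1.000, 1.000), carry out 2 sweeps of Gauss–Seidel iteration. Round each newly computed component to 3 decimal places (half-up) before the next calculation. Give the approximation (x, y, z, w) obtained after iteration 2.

Iteration 1:
  x = (-1 - (-1)·1.000 - (-1)·1.000 - (3)·1.000) / (8) = -0.250
  y = (-9 - (4)·-0.250 - (2)·1.000 - (1)·1.000) / (-9) = 1.222
  z = (-7 - (-3)·-0.250 - (-1)·1.222 - (3)·1.000) / (11) = -0.866
  w = (-1 - (3)·-0.250 - (3)·1.222 - (-4)·-0.866) / (12) = -0.615
Iteration 2:
  x = (-1 - (-1)·1.222 - (-1)·-0.866 - (3)·-0.615) / (8) = 0.150
  y = (-9 - (4)·0.150 - (2)·-0.866 - (1)·-0.615) / (-9) = 0.806
  z = (-7 - (-3)·0.150 - (-1)·0.806 - (3)·-0.615) / (11) = -0.354
  w = (-1 - (3)·0.150 - (3)·0.806 - (-4)·-0.354) / (12) = -0.440

(0.150, 0.806, -0.354, -0.440)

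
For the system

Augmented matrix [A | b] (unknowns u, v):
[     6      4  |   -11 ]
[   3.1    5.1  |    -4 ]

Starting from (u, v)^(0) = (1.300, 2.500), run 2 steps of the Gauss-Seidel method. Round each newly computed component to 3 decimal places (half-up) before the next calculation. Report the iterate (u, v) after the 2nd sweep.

Iteration 1:
  u = (-11 - (4)·2.500) / (6) = -3.500
  v = (-4 - (3.1)·-3.500) / (5.1) = 1.343
Iteration 2:
  u = (-11 - (4)·1.343) / (6) = -2.729
  v = (-4 - (3.1)·-2.729) / (5.1) = 0.874

(-2.729, 0.874)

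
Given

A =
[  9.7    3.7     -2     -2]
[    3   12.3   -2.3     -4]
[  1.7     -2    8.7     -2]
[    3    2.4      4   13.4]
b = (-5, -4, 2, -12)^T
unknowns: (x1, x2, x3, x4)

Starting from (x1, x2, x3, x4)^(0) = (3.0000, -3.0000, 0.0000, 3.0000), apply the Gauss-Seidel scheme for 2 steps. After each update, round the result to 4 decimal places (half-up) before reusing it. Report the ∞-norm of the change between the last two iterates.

Iteration 1:
  x1 = (-5 - (3.7)·-3.0000 - (-2)·0.0000 - (-2)·3.0000) / (9.7) = 1.2474
  x2 = (-4 - (3)·1.2474 - (-2.3)·0.0000 - (-4)·3.0000) / (12.3) = 0.3462
  x3 = (2 - (1.7)·1.2474 - (-2)·0.3462 - (-2)·3.0000) / (8.7) = 0.7554
  x4 = (-12 - (3)·1.2474 - (2.4)·0.3462 - (4)·0.7554) / (13.4) = -1.4623
Iteration 2:
  x1 = (-5 - (3.7)·0.3462 - (-2)·0.7554 - (-2)·-1.4623) / (9.7) = -0.7933
  x2 = (-4 - (3)·-0.7933 - (-2.3)·0.7554 - (-4)·-1.4623) / (12.3) = -0.4660
  x3 = (2 - (1.7)·-0.7933 - (-2)·-0.4660 - (-2)·-1.4623) / (8.7) = -0.0584
  x4 = (-12 - (3)·-0.7933 - (2.4)·-0.4660 - (4)·-0.0584) / (13.4) = -0.6170
Change: (-2.0407, -0.8122, -0.8138, 0.8453) → max |·| = 2.0407

2.0407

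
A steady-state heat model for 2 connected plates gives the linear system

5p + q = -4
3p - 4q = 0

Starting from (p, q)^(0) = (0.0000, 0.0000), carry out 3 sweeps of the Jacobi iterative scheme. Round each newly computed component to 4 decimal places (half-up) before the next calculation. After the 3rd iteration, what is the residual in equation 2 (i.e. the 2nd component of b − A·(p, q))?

Iteration 1:
  p = (-4 - (1)·0.0000) / (5) = -0.8000
  q = (0 - (3)·0.0000) / (-4) = 0.0000
Iteration 2:
  p = (-4 - (1)·0.0000) / (5) = -0.8000
  q = (0 - (3)·-0.8000) / (-4) = -0.6000
Iteration 3:
  p = (-4 - (1)·-0.6000) / (5) = -0.6800
  q = (0 - (3)·-0.8000) / (-4) = -0.6000
Residual b − A·x = (0.0000, -0.3600)

-0.3600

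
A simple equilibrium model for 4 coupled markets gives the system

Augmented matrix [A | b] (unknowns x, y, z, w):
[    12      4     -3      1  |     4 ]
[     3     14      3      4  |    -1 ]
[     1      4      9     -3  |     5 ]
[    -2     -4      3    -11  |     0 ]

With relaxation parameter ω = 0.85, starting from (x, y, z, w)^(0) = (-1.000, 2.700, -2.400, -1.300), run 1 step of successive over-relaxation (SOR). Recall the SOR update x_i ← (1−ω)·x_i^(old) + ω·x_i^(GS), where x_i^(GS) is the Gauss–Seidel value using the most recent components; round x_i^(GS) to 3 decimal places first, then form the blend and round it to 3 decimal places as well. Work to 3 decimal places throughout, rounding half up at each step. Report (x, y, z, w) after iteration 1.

Iteration 1:
  x: GS value = (4 - (4)·2.700 - (-3)·-2.400 - (1)·-1.300) / (12) = -1.058;  x ← (1−ω)·-1.000 + ω·-1.058 = -1.049
  y: GS value = (-1 - (3)·-1.049 - (3)·-2.400 - (4)·-1.300) / (14) = 1.039;  y ← (1−ω)·2.700 + ω·1.039 = 1.288
  z: GS value = (5 - (1)·-1.049 - (4)·1.288 - (-3)·-1.300) / (9) = -0.334;  z ← (1−ω)·-2.400 + ω·-0.334 = -0.644
  w: GS value = (0 - (-2)·-1.049 - (-4)·1.288 - (3)·-0.644) / (-11) = -0.453;  w ← (1−ω)·-1.300 + ω·-0.453 = -0.580

(-1.049, 1.288, -0.644, -0.580)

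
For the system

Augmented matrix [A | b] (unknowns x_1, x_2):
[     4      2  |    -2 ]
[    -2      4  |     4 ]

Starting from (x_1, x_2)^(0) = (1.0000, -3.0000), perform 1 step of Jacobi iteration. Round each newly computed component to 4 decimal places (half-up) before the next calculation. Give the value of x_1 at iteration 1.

1.0000

Iteration 1:
  x_1 = (-2 - (2)·-3.0000) / (4) = 1.0000
  x_2 = (4 - (-2)·1.0000) / (4) = 1.5000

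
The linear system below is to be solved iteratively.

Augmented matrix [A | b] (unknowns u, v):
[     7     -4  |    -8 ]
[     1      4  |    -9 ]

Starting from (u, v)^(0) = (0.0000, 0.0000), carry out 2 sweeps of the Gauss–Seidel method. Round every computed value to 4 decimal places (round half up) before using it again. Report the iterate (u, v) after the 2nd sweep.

Iteration 1:
  u = (-8 - (-4)·0.0000) / (7) = -1.1429
  v = (-9 - (1)·-1.1429) / (4) = -1.9643
Iteration 2:
  u = (-8 - (-4)·-1.9643) / (7) = -2.2653
  v = (-9 - (1)·-2.2653) / (4) = -1.6837

(-2.2653, -1.6837)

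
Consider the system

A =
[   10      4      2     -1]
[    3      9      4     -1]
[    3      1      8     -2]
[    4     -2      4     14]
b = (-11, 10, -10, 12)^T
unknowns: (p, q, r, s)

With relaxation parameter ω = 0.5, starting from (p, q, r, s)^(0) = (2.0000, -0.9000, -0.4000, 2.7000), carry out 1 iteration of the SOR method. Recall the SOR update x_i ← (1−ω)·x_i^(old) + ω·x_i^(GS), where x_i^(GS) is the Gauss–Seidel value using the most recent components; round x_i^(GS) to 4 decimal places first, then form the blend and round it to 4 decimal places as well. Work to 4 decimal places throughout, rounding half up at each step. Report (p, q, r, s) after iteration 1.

Iteration 1:
  p: GS value = (-11 - (4)·-0.9000 - (2)·-0.4000 - (-1)·2.7000) / (10) = -0.3900;  p ← (1−ω)·2.0000 + ω·-0.3900 = 0.8050
  q: GS value = (10 - (3)·0.8050 - (4)·-0.4000 - (-1)·2.7000) / (9) = 1.3206;  q ← (1−ω)·-0.9000 + ω·1.3206 = 0.2103
  r: GS value = (-10 - (3)·0.8050 - (1)·0.2103 - (-2)·2.7000) / (8) = -0.9032;  r ← (1−ω)·-0.4000 + ω·-0.9032 = -0.6516
  s: GS value = (12 - (4)·0.8050 - (-2)·0.2103 - (4)·-0.6516) / (14) = 0.8434;  s ← (1−ω)·2.7000 + ω·0.8434 = 1.7717

(0.8050, 0.2103, -0.6516, 1.7717)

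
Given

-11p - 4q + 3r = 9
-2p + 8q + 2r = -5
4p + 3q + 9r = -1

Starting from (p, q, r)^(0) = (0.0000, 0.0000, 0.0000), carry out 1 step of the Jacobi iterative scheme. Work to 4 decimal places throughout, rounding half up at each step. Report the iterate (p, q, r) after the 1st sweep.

(-0.8182, -0.6250, -0.1111)

Iteration 1:
  p = (9 - (-4)·0.0000 - (3)·0.0000) / (-11) = -0.8182
  q = (-5 - (-2)·0.0000 - (2)·0.0000) / (8) = -0.6250
  r = (-1 - (4)·0.0000 - (3)·0.0000) / (9) = -0.1111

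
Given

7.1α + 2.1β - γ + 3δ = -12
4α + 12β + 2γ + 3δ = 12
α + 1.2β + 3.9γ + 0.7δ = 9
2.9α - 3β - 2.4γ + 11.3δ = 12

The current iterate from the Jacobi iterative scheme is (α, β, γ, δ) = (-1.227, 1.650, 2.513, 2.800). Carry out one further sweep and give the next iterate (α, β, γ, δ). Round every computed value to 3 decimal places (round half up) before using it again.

(-3.007, 0.290, 1.612, 2.349)

One sweep:
  α = (-12 - (2.1)·1.650 - (-1)·2.513 - (3)·2.800) / (7.1) = -3.007
  β = (12 - (4)·-1.227 - (2)·2.513 - (3)·2.800) / (12) = 0.290
  γ = (9 - (1)·-1.227 - (1.2)·1.650 - (0.7)·2.800) / (3.9) = 1.612
  δ = (12 - (2.9)·-1.227 - (-3)·1.650 - (-2.4)·2.513) / (11.3) = 2.349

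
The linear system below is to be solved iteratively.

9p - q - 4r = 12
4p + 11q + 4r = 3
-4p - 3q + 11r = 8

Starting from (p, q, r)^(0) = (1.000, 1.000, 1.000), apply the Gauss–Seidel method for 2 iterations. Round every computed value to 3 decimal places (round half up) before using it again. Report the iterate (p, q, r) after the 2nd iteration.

(1.781, -0.812, 1.153)

Iteration 1:
  p = (12 - (-1)·1.000 - (-4)·1.000) / (9) = 1.889
  q = (3 - (4)·1.889 - (4)·1.000) / (11) = -0.778
  r = (8 - (-4)·1.889 - (-3)·-0.778) / (11) = 1.202
Iteration 2:
  p = (12 - (-1)·-0.778 - (-4)·1.202) / (9) = 1.781
  q = (3 - (4)·1.781 - (4)·1.202) / (11) = -0.812
  r = (8 - (-4)·1.781 - (-3)·-0.812) / (11) = 1.153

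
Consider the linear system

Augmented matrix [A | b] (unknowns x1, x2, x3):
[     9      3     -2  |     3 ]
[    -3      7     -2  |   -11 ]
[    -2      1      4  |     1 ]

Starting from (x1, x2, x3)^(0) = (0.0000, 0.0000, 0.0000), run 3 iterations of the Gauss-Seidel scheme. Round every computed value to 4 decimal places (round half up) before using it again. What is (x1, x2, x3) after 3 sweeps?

(0.8595, -0.9250, 0.9110)

Iteration 1:
  x1 = (3 - (3)·0.0000 - (-2)·0.0000) / (9) = 0.3333
  x2 = (-11 - (-3)·0.3333 - (-2)·0.0000) / (7) = -1.4286
  x3 = (1 - (-2)·0.3333 - (1)·-1.4286) / (4) = 0.7738
Iteration 2:
  x1 = (3 - (3)·-1.4286 - (-2)·0.7738) / (9) = 0.9815
  x2 = (-11 - (-3)·0.9815 - (-2)·0.7738) / (7) = -0.9297
  x3 = (1 - (-2)·0.9815 - (1)·-0.9297) / (4) = 0.9732
Iteration 3:
  x1 = (3 - (3)·-0.9297 - (-2)·0.9732) / (9) = 0.8595
  x2 = (-11 - (-3)·0.8595 - (-2)·0.9732) / (7) = -0.9250
  x3 = (1 - (-2)·0.8595 - (1)·-0.9250) / (4) = 0.9110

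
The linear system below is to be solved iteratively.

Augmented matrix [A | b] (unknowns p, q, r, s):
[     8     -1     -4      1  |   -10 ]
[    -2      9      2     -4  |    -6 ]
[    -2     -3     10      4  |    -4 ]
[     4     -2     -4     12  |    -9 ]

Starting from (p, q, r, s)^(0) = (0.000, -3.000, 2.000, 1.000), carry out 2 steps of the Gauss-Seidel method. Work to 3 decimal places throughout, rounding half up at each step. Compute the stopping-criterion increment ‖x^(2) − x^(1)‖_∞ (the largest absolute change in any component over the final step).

Iteration 1:
  p = (-10 - (-1)·-3.000 - (-4)·2.000 - (1)·1.000) / (8) = -0.750
  q = (-6 - (-2)·-0.750 - (2)·2.000 - (-4)·1.000) / (9) = -0.833
  r = (-4 - (-2)·-0.750 - (-3)·-0.833 - (4)·1.000) / (10) = -1.200
  s = (-9 - (4)·-0.750 - (-2)·-0.833 - (-4)·-1.200) / (12) = -1.039
Iteration 2:
  p = (-10 - (-1)·-0.833 - (-4)·-1.200 - (1)·-1.039) / (8) = -1.824
  q = (-6 - (-2)·-1.824 - (2)·-1.200 - (-4)·-1.039) / (9) = -1.267
  r = (-4 - (-2)·-1.824 - (-3)·-1.267 - (4)·-1.039) / (10) = -0.729
  s = (-9 - (4)·-1.824 - (-2)·-1.267 - (-4)·-0.729) / (12) = -0.596
Change: (-1.074, -0.434, 0.471, 0.443) → max |·| = 1.074

1.074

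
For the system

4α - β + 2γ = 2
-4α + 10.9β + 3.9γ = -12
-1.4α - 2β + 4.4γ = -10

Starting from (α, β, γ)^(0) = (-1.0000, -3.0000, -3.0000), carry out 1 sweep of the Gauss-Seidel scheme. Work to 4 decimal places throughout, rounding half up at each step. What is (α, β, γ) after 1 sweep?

Iteration 1:
  α = (2 - (-1)·-3.0000 - (2)·-3.0000) / (4) = 1.2500
  β = (-12 - (-4)·1.2500 - (3.9)·-3.0000) / (10.9) = 0.4312
  γ = (-10 - (-1.4)·1.2500 - (-2)·0.4312) / (4.4) = -1.6790

(1.2500, 0.4312, -1.6790)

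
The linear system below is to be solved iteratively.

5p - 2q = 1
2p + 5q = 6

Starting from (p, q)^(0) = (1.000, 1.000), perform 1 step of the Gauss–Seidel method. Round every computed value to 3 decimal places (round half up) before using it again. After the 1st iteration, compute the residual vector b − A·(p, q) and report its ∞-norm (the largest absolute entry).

Iteration 1:
  p = (1 - (-2)·1.000) / (5) = 0.600
  q = (6 - (2)·0.600) / (5) = 0.960
Residual b − A·x = (-0.080, 0.000); ∞-norm = 0.080

0.080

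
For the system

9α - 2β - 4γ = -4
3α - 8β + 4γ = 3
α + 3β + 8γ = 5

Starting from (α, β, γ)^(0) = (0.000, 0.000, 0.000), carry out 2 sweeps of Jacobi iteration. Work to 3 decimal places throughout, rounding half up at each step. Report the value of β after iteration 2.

-0.229

Iteration 1:
  α = (-4 - (-2)·0.000 - (-4)·0.000) / (9) = -0.444
  β = (3 - (3)·0.000 - (4)·0.000) / (-8) = -0.375
  γ = (5 - (1)·0.000 - (3)·0.000) / (8) = 0.625
Iteration 2:
  α = (-4 - (-2)·-0.375 - (-4)·0.625) / (9) = -0.250
  β = (3 - (3)·-0.444 - (4)·0.625) / (-8) = -0.229
  γ = (5 - (1)·-0.444 - (3)·-0.375) / (8) = 0.821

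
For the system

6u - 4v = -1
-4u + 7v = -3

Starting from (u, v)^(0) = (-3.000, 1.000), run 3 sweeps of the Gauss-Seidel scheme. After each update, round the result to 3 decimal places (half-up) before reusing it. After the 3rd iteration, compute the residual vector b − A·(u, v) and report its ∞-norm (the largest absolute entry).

Iteration 1:
  u = (-1 - (-4)·1.000) / (6) = 0.500
  v = (-3 - (-4)·0.500) / (7) = -0.143
Iteration 2:
  u = (-1 - (-4)·-0.143) / (6) = -0.262
  v = (-3 - (-4)·-0.262) / (7) = -0.578
Iteration 3:
  u = (-1 - (-4)·-0.578) / (6) = -0.552
  v = (-3 - (-4)·-0.552) / (7) = -0.744
Residual b − A·x = (-0.664, 0.000); ∞-norm = 0.664

0.664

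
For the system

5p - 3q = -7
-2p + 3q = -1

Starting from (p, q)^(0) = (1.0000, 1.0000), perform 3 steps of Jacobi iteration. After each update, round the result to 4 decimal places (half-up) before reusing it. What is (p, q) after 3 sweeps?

Iteration 1:
  p = (-7 - (-3)·1.0000) / (5) = -0.8000
  q = (-1 - (-2)·1.0000) / (3) = 0.3333
Iteration 2:
  p = (-7 - (-3)·0.3333) / (5) = -1.2000
  q = (-1 - (-2)·-0.8000) / (3) = -0.8667
Iteration 3:
  p = (-7 - (-3)·-0.8667) / (5) = -1.9200
  q = (-1 - (-2)·-1.2000) / (3) = -1.1333

(-1.9200, -1.1333)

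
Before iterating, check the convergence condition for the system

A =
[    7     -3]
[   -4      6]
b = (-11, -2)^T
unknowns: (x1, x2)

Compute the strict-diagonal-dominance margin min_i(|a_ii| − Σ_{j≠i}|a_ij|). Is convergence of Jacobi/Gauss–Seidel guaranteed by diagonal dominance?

row 1: |7| − (3) = 4
row 2: |6| − (4) = 2
minimum over rows = 2 → strictly diagonally dominant (convergence guaranteed)

2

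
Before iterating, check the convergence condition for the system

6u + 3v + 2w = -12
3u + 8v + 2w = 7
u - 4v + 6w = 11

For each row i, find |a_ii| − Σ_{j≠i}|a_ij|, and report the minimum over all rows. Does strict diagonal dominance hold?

row 1: |6| − (3+2) = 1
row 2: |8| − (3+2) = 3
row 3: |6| − (1+4) = 1
minimum over rows = 1 → strictly diagonally dominant (convergence guaranteed)

1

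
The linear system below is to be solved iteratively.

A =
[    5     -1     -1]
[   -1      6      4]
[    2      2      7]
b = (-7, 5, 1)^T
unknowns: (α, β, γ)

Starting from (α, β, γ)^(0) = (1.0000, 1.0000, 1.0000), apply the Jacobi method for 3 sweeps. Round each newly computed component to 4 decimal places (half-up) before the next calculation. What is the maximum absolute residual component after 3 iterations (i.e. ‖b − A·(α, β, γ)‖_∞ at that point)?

Iteration 1:
  α = (-7 - (-1)·1.0000 - (-1)·1.0000) / (5) = -1.0000
  β = (5 - (-1)·1.0000 - (4)·1.0000) / (6) = 0.3333
  γ = (1 - (2)·1.0000 - (2)·1.0000) / (7) = -0.4286
Iteration 2:
  α = (-7 - (-1)·0.3333 - (-1)·-0.4286) / (5) = -1.4191
  β = (5 - (-1)·-1.0000 - (4)·-0.4286) / (6) = 0.9524
  γ = (1 - (2)·-1.0000 - (2)·0.3333) / (7) = 0.3333
Iteration 3:
  α = (-7 - (-1)·0.9524 - (-1)·0.3333) / (5) = -1.1429
  β = (5 - (-1)·-1.4191 - (4)·0.3333) / (6) = 0.3746
  γ = (1 - (2)·-1.4191 - (2)·0.9524) / (7) = 0.2762
Residual b − A·x = (-0.6347, 0.5047, 0.6032); ∞-norm = 0.6347

0.6347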